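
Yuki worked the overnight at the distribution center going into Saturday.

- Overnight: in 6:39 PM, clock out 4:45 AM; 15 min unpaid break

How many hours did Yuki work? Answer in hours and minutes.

9 h 51 min

Overnight: 6:39 PM → midnight = 5 h 21 min; midnight → 4:45 AM = 4 h 45 min; span 10 h 6 min; less 15 min break → 9 h 51 min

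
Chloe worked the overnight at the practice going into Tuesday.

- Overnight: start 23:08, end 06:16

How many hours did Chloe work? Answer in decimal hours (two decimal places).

Overnight: 23:08 → midnight = 0 h 52 min; midnight → 06:16 = 6 h 16 min; span 7 h 8 min

7.13 hours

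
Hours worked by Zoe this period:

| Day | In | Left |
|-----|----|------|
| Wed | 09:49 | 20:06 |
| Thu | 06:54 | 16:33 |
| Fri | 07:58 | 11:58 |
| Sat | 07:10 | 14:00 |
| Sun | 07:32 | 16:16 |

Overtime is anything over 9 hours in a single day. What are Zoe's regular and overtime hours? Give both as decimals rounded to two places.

Regular 37.57 hours, overtime 1.93 hours

Wed: 09:49–20:06 = 10 h 17 min
Thu: 06:54–16:33 = 9 h 39 min
Fri: 07:58–11:58 = 4 h 0 min
Sat: 07:10–14:00 = 6 h 50 min
Sun: 07:32–16:16 = 8 h 44 min
Wed reg 9 h 0 min / OT 1 h 17 min; Thu reg 9 h 0 min / OT 0 h 39 min; Fri reg 4 h 0 min / OT 0 h 0 min; Sat reg 6 h 50 min / OT 0 h 0 min; Sun reg 8 h 44 min / OT 0 h 0 min.
Totals: regular 37 h 34 min, overtime 1 h 56 min.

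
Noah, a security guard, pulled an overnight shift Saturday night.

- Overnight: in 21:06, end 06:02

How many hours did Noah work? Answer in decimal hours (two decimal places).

Overnight: 21:06 → midnight = 2 h 54 min; midnight → 06:02 = 6 h 2 min; span 8 h 56 min

8.93 hours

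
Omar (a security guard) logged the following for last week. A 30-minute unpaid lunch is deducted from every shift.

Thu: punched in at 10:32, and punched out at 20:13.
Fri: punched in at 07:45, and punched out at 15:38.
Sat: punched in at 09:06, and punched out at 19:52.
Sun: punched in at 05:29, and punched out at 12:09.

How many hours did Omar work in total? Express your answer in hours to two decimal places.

Thu: 10:32–20:13 = 9 h 41 min; less 30 min break → 9 h 11 min
Fri: 07:45–15:38 = 7 h 53 min; less 30 min break → 7 h 23 min
Sat: 09:06–19:52 = 10 h 46 min; less 30 min break → 10 h 16 min
Sun: 05:29–12:09 = 6 h 40 min; less 30 min break → 6 h 10 min
Total: 9 h 11 min + 7 h 23 min + 10 h 16 min + 6 h 10 min = 33 h 0 min.

33.00 hours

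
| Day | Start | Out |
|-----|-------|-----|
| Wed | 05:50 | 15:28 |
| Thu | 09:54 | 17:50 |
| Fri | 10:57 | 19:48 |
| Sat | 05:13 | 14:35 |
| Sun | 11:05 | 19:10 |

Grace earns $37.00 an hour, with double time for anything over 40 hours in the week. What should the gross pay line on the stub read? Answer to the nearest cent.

Wed: 05:50–15:28 = 9 h 38 min
Thu: 09:54–17:50 = 7 h 56 min
Fri: 10:57–19:48 = 8 h 51 min
Sat: 05:13–14:35 = 9 h 22 min
Sun: 11:05–19:10 = 8 h 5 min
Total worked: 43 h 52 min = 2632 min.
Regular 40 h 0 min = 2400 min at $37.00/h; overtime 3 h 52 min = 232 min at $74.00/h.
Pay = (2400 × $37.00 + 232 × $74.00) ÷ 60 = $1766.13.

$1766.13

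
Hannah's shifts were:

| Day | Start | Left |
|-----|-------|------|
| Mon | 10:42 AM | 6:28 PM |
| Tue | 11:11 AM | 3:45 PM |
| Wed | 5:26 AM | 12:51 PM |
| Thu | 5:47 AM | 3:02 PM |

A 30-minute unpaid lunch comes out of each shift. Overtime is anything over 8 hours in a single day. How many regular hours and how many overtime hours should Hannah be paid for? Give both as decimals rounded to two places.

Regular 26.25 hours, overtime 0.75 hours

Mon: 10:42 AM–6:28 PM = 7 h 46 min; less 30 min break → 7 h 16 min
Tue: 11:11 AM–3:45 PM = 4 h 34 min; less 30 min break → 4 h 4 min
Wed: 5:26 AM–12:51 PM = 7 h 25 min; less 30 min break → 6 h 55 min
Thu: 5:47 AM–3:02 PM = 9 h 15 min; less 30 min break → 8 h 45 min
Mon reg 7 h 16 min / OT 0 h 0 min; Tue reg 4 h 4 min / OT 0 h 0 min; Wed reg 6 h 55 min / OT 0 h 0 min; Thu reg 8 h 0 min / OT 0 h 45 min.
Totals: regular 26 h 15 min, overtime 0 h 45 min.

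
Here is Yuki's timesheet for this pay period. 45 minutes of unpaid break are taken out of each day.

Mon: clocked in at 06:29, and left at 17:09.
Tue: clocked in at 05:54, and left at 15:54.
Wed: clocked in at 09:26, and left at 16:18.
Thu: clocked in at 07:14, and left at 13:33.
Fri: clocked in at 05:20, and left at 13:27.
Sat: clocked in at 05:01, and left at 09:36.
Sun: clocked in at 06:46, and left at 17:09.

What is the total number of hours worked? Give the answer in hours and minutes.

Mon: 06:29–17:09 = 10 h 40 min; less 45 min break → 9 h 55 min
Tue: 05:54–15:54 = 10 h 0 min; less 45 min break → 9 h 15 min
Wed: 09:26–16:18 = 6 h 52 min; less 45 min break → 6 h 7 min
Thu: 07:14–13:33 = 6 h 19 min; less 45 min break → 5 h 34 min
Fri: 05:20–13:27 = 8 h 7 min; less 45 min break → 7 h 22 min
Sat: 05:01–09:36 = 4 h 35 min; less 45 min break → 3 h 50 min
Sun: 06:46–17:09 = 10 h 23 min; less 45 min break → 9 h 38 min
Total: 9 h 55 min + 9 h 15 min + 6 h 7 min + 5 h 34 min + 7 h 22 min + 3 h 50 min + 9 h 38 min = 51 h 41 min.

51 h 41 min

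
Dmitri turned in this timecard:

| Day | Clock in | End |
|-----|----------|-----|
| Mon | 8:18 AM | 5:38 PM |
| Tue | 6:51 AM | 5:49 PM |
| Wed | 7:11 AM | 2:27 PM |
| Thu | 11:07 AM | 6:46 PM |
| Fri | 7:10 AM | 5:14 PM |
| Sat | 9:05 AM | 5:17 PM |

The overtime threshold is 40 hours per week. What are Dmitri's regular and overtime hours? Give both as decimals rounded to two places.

Mon: 8:18 AM–5:38 PM = 9 h 20 min
Tue: 6:51 AM–5:49 PM = 10 h 58 min
Wed: 7:11 AM–2:27 PM = 7 h 16 min
Thu: 11:07 AM–6:46 PM = 7 h 39 min
Fri: 7:10 AM–5:14 PM = 10 h 4 min
Sat: 9:05 AM–5:17 PM = 8 h 12 min
Total worked: 53 h 29 min = 53.48 h.
Threshold 40 h → overtime 13 h 29 min, regular 40 h 0 min.

Regular 40.00 hours, overtime 13.48 hours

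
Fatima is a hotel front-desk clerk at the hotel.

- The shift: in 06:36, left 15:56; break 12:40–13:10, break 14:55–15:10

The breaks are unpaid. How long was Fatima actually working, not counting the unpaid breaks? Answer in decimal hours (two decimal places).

8.58 hours

The shift: 06:36–15:56 = 9 h 20 min; less 45 min break → 8 h 35 min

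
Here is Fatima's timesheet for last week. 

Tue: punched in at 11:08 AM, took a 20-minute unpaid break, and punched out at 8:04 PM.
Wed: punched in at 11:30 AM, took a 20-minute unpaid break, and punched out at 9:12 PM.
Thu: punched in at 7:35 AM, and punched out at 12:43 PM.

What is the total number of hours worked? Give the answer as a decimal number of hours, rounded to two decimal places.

23.10 hours

Tue: 11:08 AM–8:04 PM = 8 h 56 min; less 20 min break → 8 h 36 min
Wed: 11:30 AM–9:12 PM = 9 h 42 min; less 20 min break → 9 h 22 min
Thu: 7:35 AM–12:43 PM = 5 h 8 min
Total: 8 h 36 min + 9 h 22 min + 5 h 8 min = 23 h 6 min.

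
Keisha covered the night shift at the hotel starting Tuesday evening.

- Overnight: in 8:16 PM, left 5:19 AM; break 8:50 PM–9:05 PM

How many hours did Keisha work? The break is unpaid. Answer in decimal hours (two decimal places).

8.80 hours

Overnight: 8:16 PM → midnight = 3 h 44 min; midnight → 5:19 AM = 5 h 19 min; span 9 h 3 min; less 15 min break → 8 h 48 min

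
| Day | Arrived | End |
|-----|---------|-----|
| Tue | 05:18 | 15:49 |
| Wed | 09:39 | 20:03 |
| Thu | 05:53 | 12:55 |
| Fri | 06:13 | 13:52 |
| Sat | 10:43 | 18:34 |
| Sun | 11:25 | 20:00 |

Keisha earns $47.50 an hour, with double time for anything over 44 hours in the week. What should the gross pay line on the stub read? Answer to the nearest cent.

Tue: 05:18–15:49 = 10 h 31 min
Wed: 09:39–20:03 = 10 h 24 min
Thu: 05:53–12:55 = 7 h 2 min
Fri: 06:13–13:52 = 7 h 39 min
Sat: 10:43–18:34 = 7 h 51 min
Sun: 11:25–20:00 = 8 h 35 min
Total worked: 52 h 2 min = 3122 min.
Regular 44 h 0 min = 2640 min at $47.50/h; overtime 8 h 2 min = 482 min at $95.00/h.
Pay = (2640 × $47.50 + 482 × $95.00) ÷ 60 = $2853.17.

$2853.17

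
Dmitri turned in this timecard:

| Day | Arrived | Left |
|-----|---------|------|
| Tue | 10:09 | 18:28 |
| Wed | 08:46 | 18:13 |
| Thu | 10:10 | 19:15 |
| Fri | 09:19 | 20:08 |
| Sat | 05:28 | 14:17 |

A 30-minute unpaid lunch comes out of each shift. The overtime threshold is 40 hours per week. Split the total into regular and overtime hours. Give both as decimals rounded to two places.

Regular 40.00 hours, overtime 3.98 hours

Tue: 10:09–18:28 = 8 h 19 min; less 30 min break → 7 h 49 min
Wed: 08:46–18:13 = 9 h 27 min; less 30 min break → 8 h 57 min
Thu: 10:10–19:15 = 9 h 5 min; less 30 min break → 8 h 35 min
Fri: 09:19–20:08 = 10 h 49 min; less 30 min break → 10 h 19 min
Sat: 05:28–14:17 = 8 h 49 min; less 30 min break → 8 h 19 min
Total worked: 43 h 59 min = 43.98 h.
Threshold 40 h → overtime 3 h 59 min, regular 40 h 0 min.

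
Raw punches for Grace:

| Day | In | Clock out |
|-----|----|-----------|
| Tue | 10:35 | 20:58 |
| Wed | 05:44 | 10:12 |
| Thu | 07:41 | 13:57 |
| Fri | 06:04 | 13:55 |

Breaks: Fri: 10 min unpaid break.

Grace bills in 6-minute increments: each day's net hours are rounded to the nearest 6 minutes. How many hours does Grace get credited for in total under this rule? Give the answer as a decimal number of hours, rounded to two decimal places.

28.90 hours

Tue: 10:35–20:58 = 10 h 23 min → rounds to 10 h 24 min
Wed: 05:44–10:12 = 4 h 28 min → rounds to 4 h 30 min
Thu: 07:41–13:57 = 6 h 16 min → rounds to 6 h 18 min
Fri: 06:04–13:55 = 7 h 51 min − 10 min = 7 h 41 min → rounds to 7 h 42 min
Total credited: 28 h 54 min.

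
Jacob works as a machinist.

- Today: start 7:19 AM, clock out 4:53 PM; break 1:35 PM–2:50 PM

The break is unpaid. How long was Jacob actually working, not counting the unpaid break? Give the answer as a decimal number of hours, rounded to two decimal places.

8.32 hours

Today: 7:19 AM–4:53 PM = 9 h 34 min; less 75 min break → 8 h 19 min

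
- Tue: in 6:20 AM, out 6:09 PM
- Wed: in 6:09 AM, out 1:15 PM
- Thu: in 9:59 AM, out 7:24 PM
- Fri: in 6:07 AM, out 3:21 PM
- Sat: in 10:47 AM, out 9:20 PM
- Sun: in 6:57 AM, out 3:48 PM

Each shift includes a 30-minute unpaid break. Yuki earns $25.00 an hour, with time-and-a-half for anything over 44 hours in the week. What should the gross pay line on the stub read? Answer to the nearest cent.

$1473.75

Tue: 6:20 AM–6:09 PM = 11 h 49 min; less 30 min break → 11 h 19 min
Wed: 6:09 AM–1:15 PM = 7 h 6 min; less 30 min break → 6 h 36 min
Thu: 9:59 AM–7:24 PM = 9 h 25 min; less 30 min break → 8 h 55 min
Fri: 6:07 AM–3:21 PM = 9 h 14 min; less 30 min break → 8 h 44 min
Sat: 10:47 AM–9:20 PM = 10 h 33 min; less 30 min break → 10 h 3 min
Sun: 6:57 AM–3:48 PM = 8 h 51 min; less 30 min break → 8 h 21 min
Total worked: 53 h 58 min = 3238 min.
Regular 44 h 0 min = 2640 min at $25.00/h; overtime 9 h 58 min = 598 min at $37.50/h.
Pay = (2640 × $25.00 + 598 × $37.50) ÷ 60 = $1473.75.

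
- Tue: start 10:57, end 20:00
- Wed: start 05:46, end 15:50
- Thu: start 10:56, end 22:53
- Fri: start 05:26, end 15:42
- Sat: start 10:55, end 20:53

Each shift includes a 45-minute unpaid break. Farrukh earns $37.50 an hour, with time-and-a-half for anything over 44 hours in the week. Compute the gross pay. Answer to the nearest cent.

Tue: 10:57–20:00 = 9 h 3 min; less 45 min break → 8 h 18 min
Wed: 05:46–15:50 = 10 h 4 min; less 45 min break → 9 h 19 min
Thu: 10:56–22:53 = 11 h 57 min; less 45 min break → 11 h 12 min
Fri: 05:26–15:42 = 10 h 16 min; less 45 min break → 9 h 31 min
Sat: 10:55–20:53 = 9 h 58 min; less 45 min break → 9 h 13 min
Total worked: 47 h 33 min = 2853 min.
Regular 44 h 0 min = 2640 min at $37.50/h; overtime 3 h 33 min = 213 min at $56.25/h.
Pay = (2640 × $37.50 + 213 × $56.25) ÷ 60 = $1849.69.

$1849.69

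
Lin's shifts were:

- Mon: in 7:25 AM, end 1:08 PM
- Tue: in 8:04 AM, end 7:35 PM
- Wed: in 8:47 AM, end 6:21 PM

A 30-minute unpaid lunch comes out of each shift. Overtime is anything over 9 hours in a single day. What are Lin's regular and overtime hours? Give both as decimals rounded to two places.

Mon: 7:25 AM–1:08 PM = 5 h 43 min; less 30 min break → 5 h 13 min
Tue: 8:04 AM–7:35 PM = 11 h 31 min; less 30 min break → 11 h 1 min
Wed: 8:47 AM–6:21 PM = 9 h 34 min; less 30 min break → 9 h 4 min
Mon reg 5 h 13 min / OT 0 h 0 min; Tue reg 9 h 0 min / OT 2 h 1 min; Wed reg 9 h 0 min / OT 0 h 4 min.
Totals: regular 23 h 13 min, overtime 2 h 5 min.

Regular 23.22 hours, overtime 2.08 hours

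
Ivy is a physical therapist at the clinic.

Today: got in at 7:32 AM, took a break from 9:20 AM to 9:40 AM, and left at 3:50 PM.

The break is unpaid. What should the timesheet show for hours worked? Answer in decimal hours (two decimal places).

7.97 hours

Today: 7:32 AM–3:50 PM = 8 h 18 min; less 20 min break → 7 h 58 min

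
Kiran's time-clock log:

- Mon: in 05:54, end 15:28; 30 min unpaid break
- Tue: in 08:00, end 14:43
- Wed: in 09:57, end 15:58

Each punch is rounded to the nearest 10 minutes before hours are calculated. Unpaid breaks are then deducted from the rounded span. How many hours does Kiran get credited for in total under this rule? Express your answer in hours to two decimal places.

Mon: in 05:54→05:50, out 15:28→15:30; 9 h 40 min − 30 min = 9 h 10 min
Tue: in 08:00→08:00, out 14:43→14:40; 6 h 40 min
Wed: in 09:57→10:00, out 15:58→16:00; 6 h 0 min
Total credited: 21 h 50 min.

21.83 hours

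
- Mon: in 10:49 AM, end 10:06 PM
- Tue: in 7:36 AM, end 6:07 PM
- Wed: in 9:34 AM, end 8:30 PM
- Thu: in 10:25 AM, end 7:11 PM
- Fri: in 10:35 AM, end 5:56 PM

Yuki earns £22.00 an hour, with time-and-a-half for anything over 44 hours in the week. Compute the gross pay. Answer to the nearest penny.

Mon: 10:49 AM–10:06 PM = 11 h 17 min
Tue: 7:36 AM–6:07 PM = 10 h 31 min
Wed: 9:34 AM–8:30 PM = 10 h 56 min
Thu: 10:25 AM–7:11 PM = 8 h 46 min
Fri: 10:35 AM–5:56 PM = 7 h 21 min
Total worked: 48 h 51 min = 2931 min.
Regular 44 h 0 min = 2640 min at £22.00/h; overtime 4 h 51 min = 291 min at £33.00/h.
Pay = (2640 × £22.00 + 291 × £33.00) ÷ 60 = £1128.05.

£1128.05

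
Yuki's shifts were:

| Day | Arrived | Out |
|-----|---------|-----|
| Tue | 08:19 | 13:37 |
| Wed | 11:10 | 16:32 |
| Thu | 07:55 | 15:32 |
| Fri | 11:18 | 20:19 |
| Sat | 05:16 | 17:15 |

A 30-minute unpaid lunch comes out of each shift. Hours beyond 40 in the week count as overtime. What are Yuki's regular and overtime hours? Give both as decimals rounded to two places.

Regular 36.78 hours, overtime 0.00 hours

Tue: 08:19–13:37 = 5 h 18 min; less 30 min break → 4 h 48 min
Wed: 11:10–16:32 = 5 h 22 min; less 30 min break → 4 h 52 min
Thu: 07:55–15:32 = 7 h 37 min; less 30 min break → 7 h 7 min
Fri: 11:18–20:19 = 9 h 1 min; less 30 min break → 8 h 31 min
Sat: 05:16–17:15 = 11 h 59 min; less 30 min break → 11 h 29 min
Total worked: 36 h 47 min = 36.78 h.
Threshold 40 h → overtime 0 h 0 min, regular 36 h 47 min.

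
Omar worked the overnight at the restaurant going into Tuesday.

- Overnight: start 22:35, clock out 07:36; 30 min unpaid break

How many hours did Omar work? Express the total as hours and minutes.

Overnight: 22:35 → midnight = 1 h 25 min; midnight → 07:36 = 7 h 36 min; span 9 h 1 min; less 30 min break → 8 h 31 min

8 h 31 min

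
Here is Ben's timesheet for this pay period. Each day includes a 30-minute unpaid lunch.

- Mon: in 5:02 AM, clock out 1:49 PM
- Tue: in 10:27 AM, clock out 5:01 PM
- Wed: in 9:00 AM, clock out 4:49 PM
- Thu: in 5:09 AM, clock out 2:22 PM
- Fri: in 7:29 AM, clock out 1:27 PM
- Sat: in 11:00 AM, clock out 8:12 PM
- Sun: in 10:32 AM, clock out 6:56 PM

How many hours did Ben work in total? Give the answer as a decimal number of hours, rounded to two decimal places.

52.45 hours

Mon: 5:02 AM–1:49 PM = 8 h 47 min; less 30 min break → 8 h 17 min
Tue: 10:27 AM–5:01 PM = 6 h 34 min; less 30 min break → 6 h 4 min
Wed: 9:00 AM–4:49 PM = 7 h 49 min; less 30 min break → 7 h 19 min
Thu: 5:09 AM–2:22 PM = 9 h 13 min; less 30 min break → 8 h 43 min
Fri: 7:29 AM–1:27 PM = 5 h 58 min; less 30 min break → 5 h 28 min
Sat: 11:00 AM–8:12 PM = 9 h 12 min; less 30 min break → 8 h 42 min
Sun: 10:32 AM–6:56 PM = 8 h 24 min; less 30 min break → 7 h 54 min
Total: 8 h 17 min + 6 h 4 min + 7 h 19 min + 8 h 43 min + 5 h 28 min + 8 h 42 min + 7 h 54 min = 52 h 27 min.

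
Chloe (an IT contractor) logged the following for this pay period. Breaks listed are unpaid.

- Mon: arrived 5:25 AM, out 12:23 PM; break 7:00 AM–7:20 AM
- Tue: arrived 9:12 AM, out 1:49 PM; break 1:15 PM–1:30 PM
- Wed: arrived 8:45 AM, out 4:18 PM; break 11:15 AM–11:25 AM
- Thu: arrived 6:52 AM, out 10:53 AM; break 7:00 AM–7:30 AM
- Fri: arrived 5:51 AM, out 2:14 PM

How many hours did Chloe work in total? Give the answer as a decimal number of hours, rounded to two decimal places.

30.28 hours

Mon: 5:25 AM–12:23 PM = 6 h 58 min; less 20 min break → 6 h 38 min
Tue: 9:12 AM–1:49 PM = 4 h 37 min; less 15 min break → 4 h 22 min
Wed: 8:45 AM–4:18 PM = 7 h 33 min; less 10 min break → 7 h 23 min
Thu: 6:52 AM–10:53 AM = 4 h 1 min; less 30 min break → 3 h 31 min
Fri: 5:51 AM–2:14 PM = 8 h 23 min
Total: 6 h 38 min + 4 h 22 min + 7 h 23 min + 3 h 31 min + 8 h 23 min = 30 h 17 min.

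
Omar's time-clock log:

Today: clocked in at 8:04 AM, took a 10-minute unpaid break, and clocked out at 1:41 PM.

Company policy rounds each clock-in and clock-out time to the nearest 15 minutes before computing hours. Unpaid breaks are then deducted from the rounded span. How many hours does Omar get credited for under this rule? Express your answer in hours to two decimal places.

Today: in 8:04 AM→8:00 AM, out 1:41 PM→1:45 PM; 5 h 45 min − 10 min = 5 h 35 min

5.58 hours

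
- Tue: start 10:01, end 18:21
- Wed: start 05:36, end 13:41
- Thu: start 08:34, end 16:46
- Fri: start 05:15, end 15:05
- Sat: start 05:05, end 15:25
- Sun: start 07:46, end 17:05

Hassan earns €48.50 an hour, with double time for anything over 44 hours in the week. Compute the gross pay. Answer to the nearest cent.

€3113.70

Tue: 10:01–18:21 = 8 h 20 min
Wed: 05:36–13:41 = 8 h 5 min
Thu: 08:34–16:46 = 8 h 12 min
Fri: 05:15–15:05 = 9 h 50 min
Sat: 05:05–15:25 = 10 h 20 min
Sun: 07:46–17:05 = 9 h 19 min
Total worked: 54 h 6 min = 3246 min.
Regular 44 h 0 min = 2640 min at €48.50/h; overtime 10 h 6 min = 606 min at €97.00/h.
Pay = (2640 × €48.50 + 606 × €97.00) ÷ 60 = €3113.70.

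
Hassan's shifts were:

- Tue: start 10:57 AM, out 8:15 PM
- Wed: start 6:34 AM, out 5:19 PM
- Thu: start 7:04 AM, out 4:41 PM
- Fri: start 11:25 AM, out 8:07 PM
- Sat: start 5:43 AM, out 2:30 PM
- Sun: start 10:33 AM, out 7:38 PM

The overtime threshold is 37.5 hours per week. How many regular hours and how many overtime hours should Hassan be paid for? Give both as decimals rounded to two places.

Regular 37.50 hours, overtime 18.73 hours

Tue: 10:57 AM–8:15 PM = 9 h 18 min
Wed: 6:34 AM–5:19 PM = 10 h 45 min
Thu: 7:04 AM–4:41 PM = 9 h 37 min
Fri: 11:25 AM–8:07 PM = 8 h 42 min
Sat: 5:43 AM–2:30 PM = 8 h 47 min
Sun: 10:33 AM–7:38 PM = 9 h 5 min
Total worked: 56 h 14 min = 56.23 h.
Threshold 37.5 h → overtime 18 h 44 min, regular 37 h 30 min.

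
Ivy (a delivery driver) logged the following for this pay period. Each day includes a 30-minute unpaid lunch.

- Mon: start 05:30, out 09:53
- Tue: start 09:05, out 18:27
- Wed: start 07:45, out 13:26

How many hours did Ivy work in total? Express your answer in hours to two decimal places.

17.93 hours

Mon: 05:30–09:53 = 4 h 23 min; less 30 min break → 3 h 53 min
Tue: 09:05–18:27 = 9 h 22 min; less 30 min break → 8 h 52 min
Wed: 07:45–13:26 = 5 h 41 min; less 30 min break → 5 h 11 min
Total: 3 h 53 min + 8 h 52 min + 5 h 11 min = 17 h 56 min.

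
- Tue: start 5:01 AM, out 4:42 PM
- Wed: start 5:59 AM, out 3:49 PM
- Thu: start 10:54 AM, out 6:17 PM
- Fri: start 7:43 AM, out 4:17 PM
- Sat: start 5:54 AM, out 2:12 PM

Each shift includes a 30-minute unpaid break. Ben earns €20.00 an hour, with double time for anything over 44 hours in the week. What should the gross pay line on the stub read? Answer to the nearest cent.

€865.33

Tue: 5:01 AM–4:42 PM = 11 h 41 min; less 30 min break → 11 h 11 min
Wed: 5:59 AM–3:49 PM = 9 h 50 min; less 30 min break → 9 h 20 min
Thu: 10:54 AM–6:17 PM = 7 h 23 min; less 30 min break → 6 h 53 min
Fri: 7:43 AM–4:17 PM = 8 h 34 min; less 30 min break → 8 h 4 min
Sat: 5:54 AM–2:12 PM = 8 h 18 min; less 30 min break → 7 h 48 min
Total worked: 43 h 16 min = 2596 min.
Regular 43 h 16 min = 2596 min at €20.00/h; overtime 0 h 0 min = 0 min at €40.00/h.
Pay = (2596 × €20.00 + 0 × €40.00) ÷ 60 = €865.33.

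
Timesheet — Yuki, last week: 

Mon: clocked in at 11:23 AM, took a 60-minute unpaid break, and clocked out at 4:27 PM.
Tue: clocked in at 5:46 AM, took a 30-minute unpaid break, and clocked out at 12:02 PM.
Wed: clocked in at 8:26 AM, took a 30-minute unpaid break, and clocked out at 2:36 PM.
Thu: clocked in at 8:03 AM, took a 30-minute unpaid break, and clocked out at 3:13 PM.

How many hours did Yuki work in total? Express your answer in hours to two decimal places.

Mon: 11:23 AM–4:27 PM = 5 h 4 min; less 60 min break → 4 h 4 min
Tue: 5:46 AM–12:02 PM = 6 h 16 min; less 30 min break → 5 h 46 min
Wed: 8:26 AM–2:36 PM = 6 h 10 min; less 30 min break → 5 h 40 min
Thu: 8:03 AM–3:13 PM = 7 h 10 min; less 30 min break → 6 h 40 min
Total: 4 h 4 min + 5 h 46 min + 5 h 40 min + 6 h 40 min = 22 h 10 min.

22.17 hours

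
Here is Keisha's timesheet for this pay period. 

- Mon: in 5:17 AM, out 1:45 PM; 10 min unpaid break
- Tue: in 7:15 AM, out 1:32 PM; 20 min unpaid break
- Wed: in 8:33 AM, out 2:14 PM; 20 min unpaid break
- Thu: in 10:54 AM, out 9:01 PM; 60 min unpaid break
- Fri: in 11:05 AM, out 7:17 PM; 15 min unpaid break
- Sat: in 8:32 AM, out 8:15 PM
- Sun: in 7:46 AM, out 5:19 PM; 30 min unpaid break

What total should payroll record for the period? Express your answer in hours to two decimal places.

57.43 hours

Mon: 5:17 AM–1:45 PM = 8 h 28 min; less 10 min break → 8 h 18 min
Tue: 7:15 AM–1:32 PM = 6 h 17 min; less 20 min break → 5 h 57 min
Wed: 8:33 AM–2:14 PM = 5 h 41 min; less 20 min break → 5 h 21 min
Thu: 10:54 AM–9:01 PM = 10 h 7 min; less 60 min break → 9 h 7 min
Fri: 11:05 AM–7:17 PM = 8 h 12 min; less 15 min break → 7 h 57 min
Sat: 8:32 AM–8:15 PM = 11 h 43 min
Sun: 7:46 AM–5:19 PM = 9 h 33 min; less 30 min break → 9 h 3 min
Total: 8 h 18 min + 5 h 57 min + 5 h 21 min + 9 h 7 min + 7 h 57 min + 11 h 43 min + 9 h 3 min = 57 h 26 min.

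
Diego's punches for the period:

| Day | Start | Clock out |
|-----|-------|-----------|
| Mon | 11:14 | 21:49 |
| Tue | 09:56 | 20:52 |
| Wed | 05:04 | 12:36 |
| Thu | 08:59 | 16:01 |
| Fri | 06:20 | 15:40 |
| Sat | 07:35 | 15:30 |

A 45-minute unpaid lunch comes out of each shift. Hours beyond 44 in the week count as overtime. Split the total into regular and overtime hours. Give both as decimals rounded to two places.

Mon: 11:14–21:49 = 10 h 35 min; less 45 min break → 9 h 50 min
Tue: 09:56–20:52 = 10 h 56 min; less 45 min break → 10 h 11 min
Wed: 05:04–12:36 = 7 h 32 min; less 45 min break → 6 h 47 min
Thu: 08:59–16:01 = 7 h 2 min; less 45 min break → 6 h 17 min
Fri: 06:20–15:40 = 9 h 20 min; less 45 min break → 8 h 35 min
Sat: 07:35–15:30 = 7 h 55 min; less 45 min break → 7 h 10 min
Total worked: 48 h 50 min = 48.83 h.
Threshold 44 h → overtime 4 h 50 min, regular 44 h 0 min.

Regular 44.00 hours, overtime 4.83 hours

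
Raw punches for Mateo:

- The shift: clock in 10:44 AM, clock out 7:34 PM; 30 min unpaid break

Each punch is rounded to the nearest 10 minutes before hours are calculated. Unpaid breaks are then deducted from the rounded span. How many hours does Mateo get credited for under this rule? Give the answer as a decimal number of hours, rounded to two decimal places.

8.33 hours

The shift: in 10:44 AM→10:40 AM, out 7:34 PM→7:30 PM; 8 h 50 min − 30 min = 8 h 20 min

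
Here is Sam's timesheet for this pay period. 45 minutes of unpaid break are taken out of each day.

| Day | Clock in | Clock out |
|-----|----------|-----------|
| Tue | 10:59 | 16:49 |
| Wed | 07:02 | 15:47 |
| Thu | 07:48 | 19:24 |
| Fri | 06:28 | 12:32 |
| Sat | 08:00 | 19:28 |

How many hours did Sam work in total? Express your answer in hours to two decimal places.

39.97 hours

Tue: 10:59–16:49 = 5 h 50 min; less 45 min break → 5 h 5 min
Wed: 07:02–15:47 = 8 h 45 min; less 45 min break → 8 h 0 min
Thu: 07:48–19:24 = 11 h 36 min; less 45 min break → 10 h 51 min
Fri: 06:28–12:32 = 6 h 4 min; less 45 min break → 5 h 19 min
Sat: 08:00–19:28 = 11 h 28 min; less 45 min break → 10 h 43 min
Total: 5 h 5 min + 8 h 0 min + 10 h 51 min + 5 h 19 min + 10 h 43 min = 39 h 58 min.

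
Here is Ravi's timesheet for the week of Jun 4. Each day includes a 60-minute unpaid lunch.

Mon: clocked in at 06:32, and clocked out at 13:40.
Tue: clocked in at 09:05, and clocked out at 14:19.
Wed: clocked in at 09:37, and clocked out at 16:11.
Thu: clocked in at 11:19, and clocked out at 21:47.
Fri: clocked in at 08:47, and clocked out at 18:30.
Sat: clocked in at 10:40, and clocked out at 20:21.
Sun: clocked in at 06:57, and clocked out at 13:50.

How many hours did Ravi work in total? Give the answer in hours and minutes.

48 h 41 min

Mon: 06:32–13:40 = 7 h 8 min; less 60 min break → 6 h 8 min
Tue: 09:05–14:19 = 5 h 14 min; less 60 min break → 4 h 14 min
Wed: 09:37–16:11 = 6 h 34 min; less 60 min break → 5 h 34 min
Thu: 11:19–21:47 = 10 h 28 min; less 60 min break → 9 h 28 min
Fri: 08:47–18:30 = 9 h 43 min; less 60 min break → 8 h 43 min
Sat: 10:40–20:21 = 9 h 41 min; less 60 min break → 8 h 41 min
Sun: 06:57–13:50 = 6 h 53 min; less 60 min break → 5 h 53 min
Total: 6 h 8 min + 4 h 14 min + 5 h 34 min + 9 h 28 min + 8 h 43 min + 8 h 41 min + 5 h 53 min = 48 h 41 min.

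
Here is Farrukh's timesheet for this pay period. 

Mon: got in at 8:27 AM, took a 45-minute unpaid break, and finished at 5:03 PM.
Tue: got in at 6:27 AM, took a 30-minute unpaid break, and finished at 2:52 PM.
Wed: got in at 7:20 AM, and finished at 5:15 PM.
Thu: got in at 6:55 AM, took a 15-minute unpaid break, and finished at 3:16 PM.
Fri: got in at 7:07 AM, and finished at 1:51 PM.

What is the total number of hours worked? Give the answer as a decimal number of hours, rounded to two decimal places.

Mon: 8:27 AM–5:03 PM = 8 h 36 min; less 45 min break → 7 h 51 min
Tue: 6:27 AM–2:52 PM = 8 h 25 min; less 30 min break → 7 h 55 min
Wed: 7:20 AM–5:15 PM = 9 h 55 min
Thu: 6:55 AM–3:16 PM = 8 h 21 min; less 15 min break → 8 h 6 min
Fri: 7:07 AM–1:51 PM = 6 h 44 min
Total: 7 h 51 min + 7 h 55 min + 9 h 55 min + 8 h 6 min + 6 h 44 min = 40 h 31 min.

40.52 hours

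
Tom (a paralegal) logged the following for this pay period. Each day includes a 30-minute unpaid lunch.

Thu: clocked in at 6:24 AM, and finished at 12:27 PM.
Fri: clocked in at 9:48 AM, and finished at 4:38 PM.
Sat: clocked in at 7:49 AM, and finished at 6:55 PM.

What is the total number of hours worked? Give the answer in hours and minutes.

22 h 29 min

Thu: 6:24 AM–12:27 PM = 6 h 3 min; less 30 min break → 5 h 33 min
Fri: 9:48 AM–4:38 PM = 6 h 50 min; less 30 min break → 6 h 20 min
Sat: 7:49 AM–6:55 PM = 11 h 6 min; less 30 min break → 10 h 36 min
Total: 5 h 33 min + 6 h 20 min + 10 h 36 min = 22 h 29 min.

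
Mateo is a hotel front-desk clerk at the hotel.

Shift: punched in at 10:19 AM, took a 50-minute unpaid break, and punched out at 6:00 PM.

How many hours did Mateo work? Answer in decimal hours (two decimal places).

Shift: 10:19 AM–6:00 PM = 7 h 41 min; less 50 min break → 6 h 51 min

6.85 hours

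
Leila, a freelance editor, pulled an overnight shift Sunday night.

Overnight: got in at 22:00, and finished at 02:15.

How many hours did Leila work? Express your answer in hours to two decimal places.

4.25 hours

Overnight: 22:00 → midnight = 2 h 0 min; midnight → 02:15 = 2 h 15 min; span 4 h 15 min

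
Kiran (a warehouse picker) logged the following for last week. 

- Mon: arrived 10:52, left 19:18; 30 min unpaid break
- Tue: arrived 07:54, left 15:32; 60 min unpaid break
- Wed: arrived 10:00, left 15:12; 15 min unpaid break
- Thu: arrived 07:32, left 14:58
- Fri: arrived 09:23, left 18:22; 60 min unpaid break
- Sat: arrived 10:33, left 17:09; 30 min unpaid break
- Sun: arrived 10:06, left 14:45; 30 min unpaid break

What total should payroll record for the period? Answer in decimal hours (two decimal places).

45.18 hours

Mon: 10:52–19:18 = 8 h 26 min; less 30 min break → 7 h 56 min
Tue: 07:54–15:32 = 7 h 38 min; less 60 min break → 6 h 38 min
Wed: 10:00–15:12 = 5 h 12 min; less 15 min break → 4 h 57 min
Thu: 07:32–14:58 = 7 h 26 min
Fri: 09:23–18:22 = 8 h 59 min; less 60 min break → 7 h 59 min
Sat: 10:33–17:09 = 6 h 36 min; less 30 min break → 6 h 6 min
Sun: 10:06–14:45 = 4 h 39 min; less 30 min break → 4 h 9 min
Total: 7 h 56 min + 6 h 38 min + 4 h 57 min + 7 h 26 min + 7 h 59 min + 6 h 6 min + 4 h 9 min = 45 h 11 min.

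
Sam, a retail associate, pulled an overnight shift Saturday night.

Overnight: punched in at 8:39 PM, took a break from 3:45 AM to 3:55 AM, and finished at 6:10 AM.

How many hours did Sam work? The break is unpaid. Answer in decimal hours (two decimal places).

Overnight: 8:39 PM → midnight = 3 h 21 min; midnight → 6:10 AM = 6 h 10 min; span 9 h 31 min; less 10 min break → 9 h 21 min

9.35 hours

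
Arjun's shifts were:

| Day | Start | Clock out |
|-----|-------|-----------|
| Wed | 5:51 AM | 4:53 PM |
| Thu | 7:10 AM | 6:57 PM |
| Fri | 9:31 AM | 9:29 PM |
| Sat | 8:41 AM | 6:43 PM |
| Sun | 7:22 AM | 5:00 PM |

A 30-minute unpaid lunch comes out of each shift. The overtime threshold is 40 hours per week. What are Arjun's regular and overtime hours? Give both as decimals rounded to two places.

Wed: 5:51 AM–4:53 PM = 11 h 2 min; less 30 min break → 10 h 32 min
Thu: 7:10 AM–6:57 PM = 11 h 47 min; less 30 min break → 11 h 17 min
Fri: 9:31 AM–9:29 PM = 11 h 58 min; less 30 min break → 11 h 28 min
Sat: 8:41 AM–6:43 PM = 10 h 2 min; less 30 min break → 9 h 32 min
Sun: 7:22 AM–5:00 PM = 9 h 38 min; less 30 min break → 9 h 8 min
Total worked: 51 h 57 min = 51.95 h.
Threshold 40 h → overtime 11 h 57 min, regular 40 h 0 min.

Regular 40.00 hours, overtime 11.95 hours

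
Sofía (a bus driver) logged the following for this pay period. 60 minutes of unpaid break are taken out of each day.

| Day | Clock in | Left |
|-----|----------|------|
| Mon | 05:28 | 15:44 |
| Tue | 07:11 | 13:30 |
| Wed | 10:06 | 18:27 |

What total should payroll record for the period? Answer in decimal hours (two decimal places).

Mon: 05:28–15:44 = 10 h 16 min; less 60 min break → 9 h 16 min
Tue: 07:11–13:30 = 6 h 19 min; less 60 min break → 5 h 19 min
Wed: 10:06–18:27 = 8 h 21 min; less 60 min break → 7 h 21 min
Total: 9 h 16 min + 5 h 19 min + 7 h 21 min = 21 h 56 min.

21.93 hours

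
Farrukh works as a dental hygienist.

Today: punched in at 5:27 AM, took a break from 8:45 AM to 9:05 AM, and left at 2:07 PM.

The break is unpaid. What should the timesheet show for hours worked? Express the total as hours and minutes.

8 h 20 min

Today: 5:27 AM–2:07 PM = 8 h 40 min; less 20 min break → 8 h 20 min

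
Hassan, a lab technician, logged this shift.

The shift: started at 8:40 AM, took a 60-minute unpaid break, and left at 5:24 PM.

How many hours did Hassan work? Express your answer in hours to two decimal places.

The shift: 8:40 AM–5:24 PM = 8 h 44 min; less 60 min break → 7 h 44 min

7.73 hours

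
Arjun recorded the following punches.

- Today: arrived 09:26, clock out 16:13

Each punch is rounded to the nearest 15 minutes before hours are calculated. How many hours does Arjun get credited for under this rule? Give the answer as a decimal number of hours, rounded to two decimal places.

6.75 hours

Today: in 09:26→09:30, out 16:13→16:15; 6 h 45 min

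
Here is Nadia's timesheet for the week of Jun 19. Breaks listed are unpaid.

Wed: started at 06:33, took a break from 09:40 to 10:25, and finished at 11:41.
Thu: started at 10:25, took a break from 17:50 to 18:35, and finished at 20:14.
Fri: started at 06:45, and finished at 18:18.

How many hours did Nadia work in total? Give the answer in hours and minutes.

25 h 0 min

Wed: 06:33–11:41 = 5 h 8 min; less 45 min break → 4 h 23 min
Thu: 10:25–20:14 = 9 h 49 min; less 45 min break → 9 h 4 min
Fri: 06:45–18:18 = 11 h 33 min
Total: 4 h 23 min + 9 h 4 min + 11 h 33 min = 25 h 0 min.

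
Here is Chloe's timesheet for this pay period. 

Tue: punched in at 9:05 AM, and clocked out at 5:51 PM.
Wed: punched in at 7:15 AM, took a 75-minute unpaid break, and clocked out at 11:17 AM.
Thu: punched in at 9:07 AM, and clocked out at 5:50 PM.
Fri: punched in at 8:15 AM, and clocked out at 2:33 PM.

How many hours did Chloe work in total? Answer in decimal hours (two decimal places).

26.57 hours

Tue: 9:05 AM–5:51 PM = 8 h 46 min
Wed: 7:15 AM–11:17 AM = 4 h 2 min; less 75 min break → 2 h 47 min
Thu: 9:07 AM–5:50 PM = 8 h 43 min
Fri: 8:15 AM–2:33 PM = 6 h 18 min
Total: 8 h 46 min + 2 h 47 min + 8 h 43 min + 6 h 18 min = 26 h 34 min.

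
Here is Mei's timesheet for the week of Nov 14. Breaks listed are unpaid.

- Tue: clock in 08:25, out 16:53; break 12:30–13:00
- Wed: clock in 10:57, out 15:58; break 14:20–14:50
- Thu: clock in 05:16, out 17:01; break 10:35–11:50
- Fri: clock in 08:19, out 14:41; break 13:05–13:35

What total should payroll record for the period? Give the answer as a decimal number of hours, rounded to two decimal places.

28.85 hours

Tue: 08:25–16:53 = 8 h 28 min; less 30 min break → 7 h 58 min
Wed: 10:57–15:58 = 5 h 1 min; less 30 min break → 4 h 31 min
Thu: 05:16–17:01 = 11 h 45 min; less 75 min break → 10 h 30 min
Fri: 08:19–14:41 = 6 h 22 min; less 30 min break → 5 h 52 min
Total: 7 h 58 min + 4 h 31 min + 10 h 30 min + 5 h 52 min = 28 h 51 min.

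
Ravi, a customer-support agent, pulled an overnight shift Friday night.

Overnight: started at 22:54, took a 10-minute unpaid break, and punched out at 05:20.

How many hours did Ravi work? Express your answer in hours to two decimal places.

Overnight: 22:54 → midnight = 1 h 6 min; midnight → 05:20 = 5 h 20 min; span 6 h 26 min; less 10 min break → 6 h 16 min

6.27 hours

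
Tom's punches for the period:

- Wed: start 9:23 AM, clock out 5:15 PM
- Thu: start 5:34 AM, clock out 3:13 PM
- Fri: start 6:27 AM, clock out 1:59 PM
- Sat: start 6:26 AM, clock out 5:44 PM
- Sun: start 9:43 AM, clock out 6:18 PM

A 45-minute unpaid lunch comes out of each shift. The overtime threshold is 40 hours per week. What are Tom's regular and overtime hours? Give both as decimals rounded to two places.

Regular 40.00 hours, overtime 1.18 hours

Wed: 9:23 AM–5:15 PM = 7 h 52 min; less 45 min break → 7 h 7 min
Thu: 5:34 AM–3:13 PM = 9 h 39 min; less 45 min break → 8 h 54 min
Fri: 6:27 AM–1:59 PM = 7 h 32 min; less 45 min break → 6 h 47 min
Sat: 6:26 AM–5:44 PM = 11 h 18 min; less 45 min break → 10 h 33 min
Sun: 9:43 AM–6:18 PM = 8 h 35 min; less 45 min break → 7 h 50 min
Total worked: 41 h 11 min = 41.18 h.
Threshold 40 h → overtime 1 h 11 min, regular 40 h 0 min.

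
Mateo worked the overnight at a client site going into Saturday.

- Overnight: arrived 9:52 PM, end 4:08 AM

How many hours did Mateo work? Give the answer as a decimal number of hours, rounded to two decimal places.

Overnight: 9:52 PM → midnight = 2 h 8 min; midnight → 4:08 AM = 4 h 8 min; span 6 h 16 min

6.27 hours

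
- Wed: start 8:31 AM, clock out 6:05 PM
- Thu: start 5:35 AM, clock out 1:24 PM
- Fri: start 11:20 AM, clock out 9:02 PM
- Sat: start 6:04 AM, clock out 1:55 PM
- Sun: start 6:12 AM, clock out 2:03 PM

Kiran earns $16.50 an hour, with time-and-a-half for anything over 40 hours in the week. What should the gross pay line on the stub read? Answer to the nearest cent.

Wed: 8:31 AM–6:05 PM = 9 h 34 min
Thu: 5:35 AM–1:24 PM = 7 h 49 min
Fri: 11:20 AM–9:02 PM = 9 h 42 min
Sat: 6:04 AM–1:55 PM = 7 h 51 min
Sun: 6:12 AM–2:03 PM = 7 h 51 min
Total worked: 42 h 47 min = 2567 min.
Regular 40 h 0 min = 2400 min at $16.50/h; overtime 2 h 47 min = 167 min at $24.75/h.
Pay = (2400 × $16.50 + 167 × $24.75) ÷ 60 = $728.89.

$728.89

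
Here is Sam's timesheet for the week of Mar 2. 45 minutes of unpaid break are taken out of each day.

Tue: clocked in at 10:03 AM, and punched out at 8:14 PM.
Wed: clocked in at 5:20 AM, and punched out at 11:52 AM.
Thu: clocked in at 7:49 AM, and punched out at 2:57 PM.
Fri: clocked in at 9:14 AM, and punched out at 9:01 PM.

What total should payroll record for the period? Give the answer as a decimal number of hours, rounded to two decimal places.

32.63 hours

Tue: 10:03 AM–8:14 PM = 10 h 11 min; less 45 min break → 9 h 26 min
Wed: 5:20 AM–11:52 AM = 6 h 32 min; less 45 min break → 5 h 47 min
Thu: 7:49 AM–2:57 PM = 7 h 8 min; less 45 min break → 6 h 23 min
Fri: 9:14 AM–9:01 PM = 11 h 47 min; less 45 min break → 11 h 2 min
Total: 9 h 26 min + 5 h 47 min + 6 h 23 min + 11 h 2 min = 32 h 38 min.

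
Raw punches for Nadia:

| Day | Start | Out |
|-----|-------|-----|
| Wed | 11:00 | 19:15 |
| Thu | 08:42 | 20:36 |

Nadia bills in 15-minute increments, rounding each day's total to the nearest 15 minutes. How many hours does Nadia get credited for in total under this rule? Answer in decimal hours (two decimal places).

20.25 hours

Wed: 11:00–19:15 = 8 h 15 min → rounds to 8 h 15 min
Thu: 08:42–20:36 = 11 h 54 min → rounds to 12 h 0 min
Total credited: 20 h 15 min.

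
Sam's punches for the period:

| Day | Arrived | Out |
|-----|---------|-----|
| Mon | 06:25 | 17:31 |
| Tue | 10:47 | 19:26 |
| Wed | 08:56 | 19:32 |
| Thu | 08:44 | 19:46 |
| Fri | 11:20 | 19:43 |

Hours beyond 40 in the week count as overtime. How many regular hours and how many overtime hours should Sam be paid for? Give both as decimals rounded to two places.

Regular 40.00 hours, overtime 9.77 hours

Mon: 06:25–17:31 = 11 h 6 min
Tue: 10:47–19:26 = 8 h 39 min
Wed: 08:56–19:32 = 10 h 36 min
Thu: 08:44–19:46 = 11 h 2 min
Fri: 11:20–19:43 = 8 h 23 min
Total worked: 49 h 46 min = 49.77 h.
Threshold 40 h → overtime 9 h 46 min, regular 40 h 0 min.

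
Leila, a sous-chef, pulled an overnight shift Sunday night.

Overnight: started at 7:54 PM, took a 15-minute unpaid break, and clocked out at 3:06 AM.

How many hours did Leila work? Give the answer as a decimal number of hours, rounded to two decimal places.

Overnight: 7:54 PM → midnight = 4 h 6 min; midnight → 3:06 AM = 3 h 6 min; span 7 h 12 min; less 15 min break → 6 h 57 min

6.95 hours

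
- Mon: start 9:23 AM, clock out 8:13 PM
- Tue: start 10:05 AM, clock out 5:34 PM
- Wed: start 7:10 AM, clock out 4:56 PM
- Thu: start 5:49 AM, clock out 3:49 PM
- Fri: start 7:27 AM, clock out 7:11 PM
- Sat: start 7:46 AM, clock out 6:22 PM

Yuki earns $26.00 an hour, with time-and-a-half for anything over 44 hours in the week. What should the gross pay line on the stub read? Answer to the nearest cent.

$1784.25

Mon: 9:23 AM–8:13 PM = 10 h 50 min
Tue: 10:05 AM–5:34 PM = 7 h 29 min
Wed: 7:10 AM–4:56 PM = 9 h 46 min
Thu: 5:49 AM–3:49 PM = 10 h 0 min
Fri: 7:27 AM–7:11 PM = 11 h 44 min
Sat: 7:46 AM–6:22 PM = 10 h 36 min
Total worked: 60 h 25 min = 3625 min.
Regular 44 h 0 min = 2640 min at $26.00/h; overtime 16 h 25 min = 985 min at $39.00/h.
Pay = (2640 × $26.00 + 985 × $39.00) ÷ 60 = $1784.25.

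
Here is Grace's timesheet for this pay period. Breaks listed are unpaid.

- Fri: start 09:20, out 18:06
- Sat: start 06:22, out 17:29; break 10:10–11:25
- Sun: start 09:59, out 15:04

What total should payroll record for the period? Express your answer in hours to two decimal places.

23.72 hours

Fri: 09:20–18:06 = 8 h 46 min
Sat: 06:22–17:29 = 11 h 7 min; less 75 min break → 9 h 52 min
Sun: 09:59–15:04 = 5 h 5 min
Total: 8 h 46 min + 9 h 52 min + 5 h 5 min = 23 h 43 min.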